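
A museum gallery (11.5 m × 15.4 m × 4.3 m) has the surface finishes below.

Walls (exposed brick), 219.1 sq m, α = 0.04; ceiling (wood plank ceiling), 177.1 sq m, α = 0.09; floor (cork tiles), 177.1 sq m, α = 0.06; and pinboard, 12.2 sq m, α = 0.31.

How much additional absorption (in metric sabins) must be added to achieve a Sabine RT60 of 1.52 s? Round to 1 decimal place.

41.6 sabins

Summing Sᵢαᵢ: 8.764 + 15.939 + 10.626 + 3.782 → A₁ = 39.111 sabins.
V = 761.53 m³. Required absorption A₂ = 0.161 × 761.53 / 1.52 = 80.662 sabins.
ΔA = A₂ − A₁ = 80.662 − 39.111 = 41.6 sabins.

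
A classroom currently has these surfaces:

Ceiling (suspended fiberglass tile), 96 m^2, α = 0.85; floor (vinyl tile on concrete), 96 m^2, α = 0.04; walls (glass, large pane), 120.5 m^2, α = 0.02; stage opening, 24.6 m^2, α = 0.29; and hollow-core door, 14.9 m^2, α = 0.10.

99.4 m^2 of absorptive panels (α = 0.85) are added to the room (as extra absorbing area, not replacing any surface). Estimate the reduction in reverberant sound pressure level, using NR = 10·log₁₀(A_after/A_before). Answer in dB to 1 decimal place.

2.7 dB

Equivalent absorption area: A_before = 96×0.85 + 96×0.04 + 120.5×0.02 + 24.6×0.29 + 14.9×0.10 = 96.474 m^2.
Added absorption = 99.4 × 0.85 = 84.490 sabins.
A_after = 96.474 + 84.490 = 180.964 sabins.
Reduction = 10 log₁₀(A_after/A_before) = 10 log₁₀(1.8758) = 2.7 dB.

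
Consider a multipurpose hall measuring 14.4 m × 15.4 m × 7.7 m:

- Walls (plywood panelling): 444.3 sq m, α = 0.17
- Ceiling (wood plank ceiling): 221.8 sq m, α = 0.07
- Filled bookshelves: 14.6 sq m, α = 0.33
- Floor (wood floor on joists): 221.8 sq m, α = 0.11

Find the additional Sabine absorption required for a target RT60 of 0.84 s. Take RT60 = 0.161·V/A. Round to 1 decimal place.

207.0 sabins

Total absorption A₁ = 444.3*0.17 + 221.8*0.07 + 14.6*0.33 + 221.8*0.11
  = 75.531 + 15.526 + 4.818 + 24.398 = 120.273 sq m sabins.
V = 1707.552 m³. Required absorption A₂ = 0.161 × 1707.552 / 0.84 = 327.281 sabins.
ΔA = A₂ − A₁ = 327.281 − 120.273 = 207.0 sabins.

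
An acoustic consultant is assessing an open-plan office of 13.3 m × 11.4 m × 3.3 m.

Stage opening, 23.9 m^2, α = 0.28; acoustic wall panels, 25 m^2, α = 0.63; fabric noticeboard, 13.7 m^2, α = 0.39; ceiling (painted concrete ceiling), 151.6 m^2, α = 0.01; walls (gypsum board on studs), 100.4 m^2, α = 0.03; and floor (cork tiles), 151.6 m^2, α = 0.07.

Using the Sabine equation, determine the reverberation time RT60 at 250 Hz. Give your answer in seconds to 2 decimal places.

Total absorption A = 23.9·0.28 + 25·0.63 + 13.7·0.39 + 151.6·0.01 + 100.4·0.03 + 151.6·0.07
  = 6.692 + 15.750 + 5.343 + 1.516 + 3.012 + 10.612 = 42.925 m^2 sabins.
Room volume: 500.346 m³.
Sabine: RT60 = 0.161 × 500.346 / 42.925 = 1.88 s.

1.88 s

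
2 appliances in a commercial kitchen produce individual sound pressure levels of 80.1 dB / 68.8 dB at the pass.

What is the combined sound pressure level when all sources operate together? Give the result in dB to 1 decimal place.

Converting to relative power and adding: 10^(80.1/10) + 10^(68.8/10) = 1.099e+08.
L_total = 10·log₁₀(1.099e+08) = 80.4 dB.

80.4 dB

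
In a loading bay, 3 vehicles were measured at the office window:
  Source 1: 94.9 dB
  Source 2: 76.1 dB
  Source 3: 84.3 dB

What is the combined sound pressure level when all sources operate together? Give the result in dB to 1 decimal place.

Σ 10^(Lᵢ/10) = 3.4e+09.
Back to dB: 10·log₁₀ Σ = 95.3 dB.

95.3 dB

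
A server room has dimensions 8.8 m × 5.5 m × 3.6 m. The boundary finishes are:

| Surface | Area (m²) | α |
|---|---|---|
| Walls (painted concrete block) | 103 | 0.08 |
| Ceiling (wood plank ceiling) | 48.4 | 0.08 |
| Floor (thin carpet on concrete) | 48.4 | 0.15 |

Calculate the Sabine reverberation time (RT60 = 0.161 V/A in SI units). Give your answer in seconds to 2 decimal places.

1.45 sec

Summing Sᵢαᵢ: 8.240 + 3.872 + 7.260 → A = 19.372 sabins.
V = 8.8·5.5·3.6 = 174.24 m³.
Sabine: RT60 = 0.161 × 174.24 / 19.372 = 1.45 s.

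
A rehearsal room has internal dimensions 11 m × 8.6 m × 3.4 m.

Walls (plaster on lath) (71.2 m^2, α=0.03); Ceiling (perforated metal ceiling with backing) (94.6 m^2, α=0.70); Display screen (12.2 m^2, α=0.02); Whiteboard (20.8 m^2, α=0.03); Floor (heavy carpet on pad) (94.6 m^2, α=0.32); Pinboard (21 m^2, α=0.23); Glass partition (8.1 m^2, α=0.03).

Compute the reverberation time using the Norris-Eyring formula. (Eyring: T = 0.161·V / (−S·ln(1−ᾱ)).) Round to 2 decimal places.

S = Σ Sᵢ = 322.5 m^2.
Σ(Sᵢαᵢ) = 71.2×0.03 + 94.6×0.70 + 12.2×0.02 + 20.8×0.03 + 94.6×0.32 + 21×0.23 + 8.1×0.03 = 104.569.
ᾱ = 104.569 / 322.5 = 0.3242.
Eyring denominator: −S ln(1−ᾱ) = 126.374.
V = 11 × 8.6 × 3.4 = 321.64 m³.
T = 0.161·V/[−S·ln(1−ᾱ)] = 0.161·321.64/126.374 = 0.41 s.

0.41 s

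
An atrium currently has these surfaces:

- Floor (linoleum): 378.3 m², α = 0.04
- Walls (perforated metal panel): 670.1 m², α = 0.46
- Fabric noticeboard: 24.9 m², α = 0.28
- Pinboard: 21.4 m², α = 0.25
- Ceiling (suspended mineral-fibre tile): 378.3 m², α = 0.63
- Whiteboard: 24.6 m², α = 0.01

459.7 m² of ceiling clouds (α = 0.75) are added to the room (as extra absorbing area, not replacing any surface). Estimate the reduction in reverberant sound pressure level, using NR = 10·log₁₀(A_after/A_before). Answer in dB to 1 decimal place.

2.0 dB

A_before = Σ Sᵢαᵢ = 378.3·0.04 + 670.1·0.46 + 24.9·0.28 + 21.4·0.25 + 378.3·0.63 + 24.6·0.01 = 574.275 sabins.
Treatment contributes 459.7·0.75 = 344.775 sabins.
New total A_after = 919.050 sabins.
NR = 10·log₁₀(919.050/574.275) = 2.0 dB.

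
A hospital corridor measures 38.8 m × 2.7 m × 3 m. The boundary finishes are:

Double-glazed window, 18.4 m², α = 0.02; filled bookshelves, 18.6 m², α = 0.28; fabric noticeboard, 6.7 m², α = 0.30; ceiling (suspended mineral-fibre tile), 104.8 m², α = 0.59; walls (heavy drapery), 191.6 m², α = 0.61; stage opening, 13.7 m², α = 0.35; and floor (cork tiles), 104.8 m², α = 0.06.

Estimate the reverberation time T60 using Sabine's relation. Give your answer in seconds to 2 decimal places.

0.26 s

Summing Sᵢαᵢ: 0.368 + 5.208 + 2.010 + 61.832 + 116.876 + 4.795 + 6.288 → A = 197.377 sabins.
Room volume: 314.28 m³.
RT60 = 0.161 · V / A = 0.161 × 314.28 / 197.377 = 0.26 s.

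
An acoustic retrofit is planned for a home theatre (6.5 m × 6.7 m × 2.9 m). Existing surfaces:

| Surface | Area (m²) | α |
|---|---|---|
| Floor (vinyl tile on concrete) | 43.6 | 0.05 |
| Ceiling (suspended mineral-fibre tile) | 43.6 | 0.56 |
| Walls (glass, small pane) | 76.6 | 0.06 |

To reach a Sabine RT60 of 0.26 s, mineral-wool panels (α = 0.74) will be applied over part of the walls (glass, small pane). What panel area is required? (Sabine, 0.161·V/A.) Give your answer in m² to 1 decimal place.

Equivalent absorption area: A₁ = 43.6·0.05 + 43.6·0.56 + 76.6·0.06 = 31.192 m².
V = 126.295 m³. Target absorption A₂ = 0.161 × 126.295 / 0.26 = 78.206 sabins.
ΔA needed = 78.206 − 31.192 = 47.014 sabins.
Net gain per m²: Δα = 0.74 − 0.06 = 0.68.
Area = ΔA/Δα = 47.014/0.68 = 69.1 m².

69.1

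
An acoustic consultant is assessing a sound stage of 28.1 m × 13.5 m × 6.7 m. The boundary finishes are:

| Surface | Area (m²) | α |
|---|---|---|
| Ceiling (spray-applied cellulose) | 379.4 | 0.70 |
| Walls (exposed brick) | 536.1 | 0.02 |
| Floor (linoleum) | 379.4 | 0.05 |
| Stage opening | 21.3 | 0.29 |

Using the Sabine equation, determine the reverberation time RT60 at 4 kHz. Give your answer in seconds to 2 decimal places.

Total absorption A = 379.4×0.70 + 536.1×0.02 + 379.4×0.05 + 21.3×0.29
  = 265.580 + 10.722 + 18.970 + 6.177 = 301.449 m² sabins.
V = 28.1·13.5·6.7 = 2541.645 m³.
RT60 = 0.161 · V / A = 0.161 × 2541.645 / 301.449 = 1.36 s.

1.36 sec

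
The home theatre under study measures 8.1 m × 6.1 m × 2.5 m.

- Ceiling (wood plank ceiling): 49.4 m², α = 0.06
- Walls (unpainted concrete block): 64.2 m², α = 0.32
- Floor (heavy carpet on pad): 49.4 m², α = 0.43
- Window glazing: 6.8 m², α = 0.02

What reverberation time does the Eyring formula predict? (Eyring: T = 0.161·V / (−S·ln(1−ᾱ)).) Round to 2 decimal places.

0.38 s

Total surface area S = 49.4 + 64.2 + 49.4 + 6.8 = 169.8 m².
Σ(Sᵢαᵢ) = 49.4·0.06 + 64.2·0.32 + 49.4·0.43 + 6.8·0.02 = 44.886.
Mean coefficient ᾱ = A/S = 0.2643.
Eyring denominator: −S ln(1−ᾱ) = 52.117.
V = 8.1 × 6.1 × 2.5 = 123.525 m³.
T = 0.161·V/[−S·ln(1−ᾱ)] = 0.161·123.525/52.117 = 0.38 s.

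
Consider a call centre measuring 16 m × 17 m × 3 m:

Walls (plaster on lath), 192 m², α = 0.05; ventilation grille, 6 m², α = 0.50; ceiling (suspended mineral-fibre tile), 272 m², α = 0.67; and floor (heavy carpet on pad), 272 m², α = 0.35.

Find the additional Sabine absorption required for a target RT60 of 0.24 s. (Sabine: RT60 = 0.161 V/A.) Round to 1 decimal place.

257.4 sabins

A₁ = Σ Sᵢαᵢ = 192·0.05 + 6·0.50 + 272·0.67 + 272·0.35 = 290.040 sabins.
Target A₂ = 0.161·816/0.24 = 547.400 sabins (V = 816 m³).
Additional absorption ΔA = 547.400 − 290.040 = 257.4 sabins.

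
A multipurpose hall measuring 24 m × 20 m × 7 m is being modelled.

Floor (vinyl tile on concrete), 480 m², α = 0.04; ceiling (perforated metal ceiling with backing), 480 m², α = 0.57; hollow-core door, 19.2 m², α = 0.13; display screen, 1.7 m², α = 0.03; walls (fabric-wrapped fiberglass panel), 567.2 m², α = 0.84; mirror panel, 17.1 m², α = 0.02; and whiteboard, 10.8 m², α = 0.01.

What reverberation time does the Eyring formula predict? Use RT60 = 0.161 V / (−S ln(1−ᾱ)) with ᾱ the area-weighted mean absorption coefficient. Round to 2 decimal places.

0.51 s

S = Σ Sᵢ = 1576.0 m².
Absorption A = 480×0.04 + 480×0.57 + 19.2×0.13 + 1.7×0.03 + 567.2×0.84 + 17.1×0.02 + 10.8×0.01 = 772.245 sabins.
Mean coefficient ᾱ = A/S = 0.4900.
−S·ln(1−ᾱ) = −1576.0 × ln(1 − 0.4900) = 1061.191.
V = 24 × 20 × 7 = 3360 m³.
T = 0.161·V/[−S·ln(1−ᾱ)] = 0.161·3360/1061.191 = 0.51 s.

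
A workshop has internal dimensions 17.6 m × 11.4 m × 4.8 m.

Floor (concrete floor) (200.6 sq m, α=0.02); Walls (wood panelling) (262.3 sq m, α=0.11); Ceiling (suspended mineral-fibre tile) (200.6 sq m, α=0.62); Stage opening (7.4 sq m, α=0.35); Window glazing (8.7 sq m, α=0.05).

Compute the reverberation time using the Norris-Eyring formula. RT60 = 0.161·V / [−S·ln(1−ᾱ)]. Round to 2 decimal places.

0.85 s

Total surface area S = 200.6 + 262.3 + 200.6 + 7.4 + 8.7 = 679.6 sq m.
Absorption A = 200.6·0.02 + 262.3·0.11 + 200.6·0.62 + 7.4·0.35 + 8.7·0.05 = 160.262 sabins.
ᾱ = 160.262 / 679.6 = 0.2358.
Eyring denominator: −S ln(1−ᾱ) = 182.762.
V = 17.6 × 11.4 × 4.8 = 963.072 m³.
T = 0.161·V/[−S·ln(1−ᾱ)] = 0.161·963.072/182.762 = 0.85 s.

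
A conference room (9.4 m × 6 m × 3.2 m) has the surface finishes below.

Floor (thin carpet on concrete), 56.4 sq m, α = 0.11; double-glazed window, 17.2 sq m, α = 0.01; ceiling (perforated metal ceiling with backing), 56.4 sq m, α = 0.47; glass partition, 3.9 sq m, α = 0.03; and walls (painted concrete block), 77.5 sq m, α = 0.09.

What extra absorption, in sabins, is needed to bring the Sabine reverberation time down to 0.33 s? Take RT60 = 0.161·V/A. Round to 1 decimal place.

48.1 sabins

Total absorption A₁ = 56.4·0.11 + 17.2·0.01 + 56.4·0.47 + 3.9·0.03 + 77.5·0.09
  = 6.204 + 0.172 + 26.508 + 0.117 + 6.975 = 39.976 sq m sabins.
Target A₂ = 0.161·180.48/0.33 = 88.052 sabins (V = 180.48 m³).
Additional absorption ΔA = 88.052 − 39.976 = 48.1 sabins.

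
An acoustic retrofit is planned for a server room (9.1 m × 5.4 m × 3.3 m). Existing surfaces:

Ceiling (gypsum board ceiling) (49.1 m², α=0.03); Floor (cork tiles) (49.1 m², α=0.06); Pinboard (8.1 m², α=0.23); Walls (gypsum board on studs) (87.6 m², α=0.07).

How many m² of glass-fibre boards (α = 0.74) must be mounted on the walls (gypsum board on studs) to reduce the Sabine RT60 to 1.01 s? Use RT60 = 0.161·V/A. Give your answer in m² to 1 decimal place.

20.1

Equivalent absorption area: A₁ = 49.1×0.03 + 49.1×0.06 + 8.1×0.23 + 87.6×0.07 = 12.414 m².
V = 162.162 m³. Target absorption A₂ = 0.161 × 162.162 / 1.01 = 25.850 sabins.
Absorption to add: 25.850 − 12.414 = 13.436 sabins.
Net gain per m²: Δα = 0.74 − 0.07 = 0.67.
Panel area = 13.436 / 0.67 = 20.1 m².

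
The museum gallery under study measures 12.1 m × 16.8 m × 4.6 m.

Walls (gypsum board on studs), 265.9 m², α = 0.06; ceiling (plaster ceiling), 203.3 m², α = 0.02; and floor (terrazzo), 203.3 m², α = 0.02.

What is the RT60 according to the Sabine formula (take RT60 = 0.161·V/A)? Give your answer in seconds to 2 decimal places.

Equivalent absorption area: A = 265.9·0.06 + 203.3·0.02 + 203.3·0.02 = 24.086 m².
Volume V = 12.1 × 16.8 × 4.6 = 935.088 m³.
Sabine: RT60 = 0.161 × 935.088 / 24.086 = 6.25 s.

6.25 s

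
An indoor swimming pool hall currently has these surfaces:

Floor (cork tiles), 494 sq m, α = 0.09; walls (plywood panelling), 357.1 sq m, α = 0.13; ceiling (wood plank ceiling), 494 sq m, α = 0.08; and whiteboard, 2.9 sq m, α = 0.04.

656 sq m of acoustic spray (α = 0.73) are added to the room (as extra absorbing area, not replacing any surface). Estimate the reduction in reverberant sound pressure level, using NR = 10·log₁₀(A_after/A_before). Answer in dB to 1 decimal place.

6.7 dB

A_before = Σ Sᵢαᵢ = 494×0.09 + 357.1×0.13 + 494×0.08 + 2.9×0.04 = 130.519 sabins.
Added absorption = 656 × 0.73 = 478.880 sabins.
A_after = 130.519 + 478.880 = 609.399 sabins.
NR = 10·log₁₀(609.399/130.519) = 6.7 dB.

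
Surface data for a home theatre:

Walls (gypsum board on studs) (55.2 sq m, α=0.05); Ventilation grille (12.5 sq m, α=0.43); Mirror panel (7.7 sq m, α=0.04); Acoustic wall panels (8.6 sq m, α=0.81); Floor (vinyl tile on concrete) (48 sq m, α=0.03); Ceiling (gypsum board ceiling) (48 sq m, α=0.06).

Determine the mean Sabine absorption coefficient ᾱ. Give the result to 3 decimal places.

0.110

Total surface area S = 180.0 sq m.
Weighted sum Σ Sα = 19.729.
ᾱ = A/S = 0.110.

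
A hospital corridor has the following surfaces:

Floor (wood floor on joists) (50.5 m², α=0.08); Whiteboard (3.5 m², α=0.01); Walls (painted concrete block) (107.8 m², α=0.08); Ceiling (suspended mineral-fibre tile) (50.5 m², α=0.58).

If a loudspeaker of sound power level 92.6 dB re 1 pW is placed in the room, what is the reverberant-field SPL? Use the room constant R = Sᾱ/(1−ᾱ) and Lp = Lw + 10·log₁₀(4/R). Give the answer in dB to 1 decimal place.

A = 41.989 sabins; S = 212.3 m².
ᾱ = 0.1978, so room constant R = A/(1−ᾱ) = 52.342 m².
Lp = 92.6 + 10·log₁₀(4/52.342) = 92.6 + (-11.17) = 81.4 dB.

81.4 dB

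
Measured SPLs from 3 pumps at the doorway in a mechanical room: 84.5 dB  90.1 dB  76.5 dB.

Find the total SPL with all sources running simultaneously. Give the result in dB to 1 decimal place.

91.3 dB

Sum in the linear (power) domain: Σ 10^(Lᵢ/10) = 10^(84.5/10) + 10^(90.1/10) + 10^(76.5/10) = 1.35e+09.
Combined level = 10 log₁₀(1.35e+09) = 91.3 dB.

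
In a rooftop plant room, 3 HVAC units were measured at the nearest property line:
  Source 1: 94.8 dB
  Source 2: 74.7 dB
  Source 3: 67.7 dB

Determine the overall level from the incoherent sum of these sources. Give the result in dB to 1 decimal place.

Σ 10^(Lᵢ/10) = 3.055e+09.
Combined level = 10 log₁₀(3.055e+09) = 94.9 dB.

94.9 dB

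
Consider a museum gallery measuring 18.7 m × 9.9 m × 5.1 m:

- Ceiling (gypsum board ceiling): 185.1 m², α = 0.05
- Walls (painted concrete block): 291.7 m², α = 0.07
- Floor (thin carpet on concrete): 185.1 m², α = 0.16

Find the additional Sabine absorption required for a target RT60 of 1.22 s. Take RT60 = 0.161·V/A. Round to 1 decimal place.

Summing Sᵢαᵢ: 9.255 + 20.419 + 29.616 → A₁ = 59.290 sabins.
V = 944.163 m³. Required absorption A₂ = 0.161 × 944.163 / 1.22 = 124.599 sabins.
ΔA = A₂ − A₁ = 124.599 − 59.290 = 65.3 sabins.

65.3 sabins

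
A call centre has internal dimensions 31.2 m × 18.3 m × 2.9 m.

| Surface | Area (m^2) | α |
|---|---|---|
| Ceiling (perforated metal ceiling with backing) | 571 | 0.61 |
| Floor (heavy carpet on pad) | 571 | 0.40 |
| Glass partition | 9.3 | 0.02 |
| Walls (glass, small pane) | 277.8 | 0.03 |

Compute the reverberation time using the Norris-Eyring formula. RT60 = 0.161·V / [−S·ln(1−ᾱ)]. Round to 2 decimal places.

Total surface area S = 571 + 571 + 9.3 + 277.8 = 1429.1 m^2.
Σ(Sᵢαᵢ) = 571×0.61 + 571×0.40 + 9.3×0.02 + 277.8×0.03 = 585.230.
Mean coefficient ᾱ = A/S = 0.4095.
−S·ln(1−ᾱ) = −1429.1 × ln(1 − 0.4095) = 752.829.
V = 31.2 × 18.3 × 2.9 = 1655.784 m³.
RT60 = 0.161 × 1655.784 / 752.829 = 0.35 s.

0.35 s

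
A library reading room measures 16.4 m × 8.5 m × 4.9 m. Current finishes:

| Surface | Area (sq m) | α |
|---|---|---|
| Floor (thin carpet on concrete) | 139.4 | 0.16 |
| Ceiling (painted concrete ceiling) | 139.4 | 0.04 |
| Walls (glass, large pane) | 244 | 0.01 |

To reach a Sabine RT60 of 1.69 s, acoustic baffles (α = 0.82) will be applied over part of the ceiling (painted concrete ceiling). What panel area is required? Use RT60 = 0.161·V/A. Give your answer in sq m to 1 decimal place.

Total absorption A₁ = 139.4·0.16 + 139.4·0.04 + 244·0.01
  = 22.304 + 5.576 + 2.440 = 30.320 sq m sabins.
Required A₂ = 0.161·683.06/1.69 = 65.073 sabins.
ΔA needed = 65.073 − 30.320 = 34.753 sabins.
Each sq m of panel replacing the ceiling (painted concrete ceiling) adds (0.82 − 0.04) = 0.78 sabins.
Panel area = 34.753 / 0.78 = 44.6 sq m.

44.6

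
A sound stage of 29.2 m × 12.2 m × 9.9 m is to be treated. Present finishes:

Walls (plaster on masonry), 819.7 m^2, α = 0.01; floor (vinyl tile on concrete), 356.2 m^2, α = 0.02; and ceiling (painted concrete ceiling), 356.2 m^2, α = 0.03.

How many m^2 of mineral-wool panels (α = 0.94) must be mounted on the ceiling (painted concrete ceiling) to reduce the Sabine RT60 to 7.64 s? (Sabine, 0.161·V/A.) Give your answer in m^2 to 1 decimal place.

53.1

Summing Sᵢαᵢ: 8.197 + 7.124 + 10.686 → A₁ = 26.007 sabins.
V = 3526.776 m³. Target absorption A₂ = 0.161 × 3526.776 / 7.64 = 74.321 sabins.
ΔA needed = 74.321 − 26.007 = 48.314 sabins.
Each m^2 of panel replacing the ceiling (painted concrete ceiling) adds (0.94 − 0.03) = 0.91 sabins.
Panel area = 48.314 / 0.91 = 53.1 m^2.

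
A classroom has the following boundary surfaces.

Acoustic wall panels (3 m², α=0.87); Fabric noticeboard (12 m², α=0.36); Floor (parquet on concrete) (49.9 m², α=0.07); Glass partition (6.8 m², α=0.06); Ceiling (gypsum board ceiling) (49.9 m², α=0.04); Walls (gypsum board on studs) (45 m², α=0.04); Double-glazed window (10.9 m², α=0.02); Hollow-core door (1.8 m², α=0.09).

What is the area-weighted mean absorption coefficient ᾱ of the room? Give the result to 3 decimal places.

0.084

S = Σ Sᵢ = 3 + 12 + 49.9 + 6.8 + 49.9 + 45 + 10.9 + 1.8 = 179.3 m².
Σ(Sᵢαᵢ) = 3·0.87 + 12·0.36 + 49.9·0.07 + 6.8·0.06 + 49.9·0.04 + 45·0.04 + 10.9·0.02 + 1.8·0.09 = 15.007.
ᾱ = A/S = 0.084.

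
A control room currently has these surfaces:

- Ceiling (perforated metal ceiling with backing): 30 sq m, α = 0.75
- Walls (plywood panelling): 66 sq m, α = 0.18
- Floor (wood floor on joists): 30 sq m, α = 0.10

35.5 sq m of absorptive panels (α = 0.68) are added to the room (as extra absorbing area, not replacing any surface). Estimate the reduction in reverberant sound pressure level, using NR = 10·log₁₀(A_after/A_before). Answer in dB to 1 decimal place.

Summing Sᵢαᵢ: 22.500 + 11.880 + 3.000 → A_before = 37.380 sabins.
Treatment contributes 35.5·0.68 = 24.140 sabins.
New total A_after = 61.520 sabins.
Reduction = 10 log₁₀(A_after/A_before) = 10 log₁₀(1.6458) = 2.2 dB.

2.2 dB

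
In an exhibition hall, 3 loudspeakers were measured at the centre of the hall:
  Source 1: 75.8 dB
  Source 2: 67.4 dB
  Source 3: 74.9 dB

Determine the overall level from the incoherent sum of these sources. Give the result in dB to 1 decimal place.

78.7 dB

Converting to relative power and adding: 10^(75.8/10) + 10^(67.4/10) + 10^(74.9/10) = 7.442e+07.
Back to dB: 10·log₁₀ Σ = 78.7 dB.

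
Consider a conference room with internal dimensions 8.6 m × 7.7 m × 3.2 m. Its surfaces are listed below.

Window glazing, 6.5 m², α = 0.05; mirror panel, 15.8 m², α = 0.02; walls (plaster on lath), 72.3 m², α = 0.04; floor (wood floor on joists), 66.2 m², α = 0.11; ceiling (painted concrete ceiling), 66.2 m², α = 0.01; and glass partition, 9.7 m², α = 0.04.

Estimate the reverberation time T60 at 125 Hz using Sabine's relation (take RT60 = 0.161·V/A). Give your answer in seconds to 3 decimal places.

2.875 s

Summing Sᵢαᵢ: 0.325 + 0.316 + 2.892 + 7.282 + 0.662 + 0.388 → A = 11.865 sabins.
Volume V = 8.6 × 7.7 × 3.2 = 211.904 m³.
T = 0.161 V/A = 0.161·211.904/11.865 = 2.875 s.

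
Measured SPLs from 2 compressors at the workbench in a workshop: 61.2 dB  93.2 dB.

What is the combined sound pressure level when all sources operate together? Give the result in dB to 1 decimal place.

Converting to relative power and adding: 10^(61.2/10) + 10^(93.2/10) = 2.091e+09.
L_total = 10·log₁₀(2.091e+09) = 93.2 dB.

93.2 dB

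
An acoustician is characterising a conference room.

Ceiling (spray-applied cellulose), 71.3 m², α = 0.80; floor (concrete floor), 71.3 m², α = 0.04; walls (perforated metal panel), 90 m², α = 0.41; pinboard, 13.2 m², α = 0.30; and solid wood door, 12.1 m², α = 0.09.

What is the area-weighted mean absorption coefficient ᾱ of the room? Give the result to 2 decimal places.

0.39

S = Σ Sᵢ = 71.3 + 71.3 + 90 + 13.2 + 12.1 = 257.9 m².
Weighted sum Σ Sα = 101.841.
ᾱ = 101.841 / 257.9 = 0.39.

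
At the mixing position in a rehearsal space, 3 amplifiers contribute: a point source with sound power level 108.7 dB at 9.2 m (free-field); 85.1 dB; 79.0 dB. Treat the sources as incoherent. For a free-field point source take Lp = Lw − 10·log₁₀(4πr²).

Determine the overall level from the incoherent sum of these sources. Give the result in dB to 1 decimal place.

86.7 dB

Source at 9.2 m: Lp = 108.7 − 10·log₁₀(4π·9.2²) = 108.7 − 10·log₁₀(1063.618) = 78.4 dB.
Sum in the linear (power) domain: Σ 10^(Lᵢ/10) = 10^(78.4/10) + 10^(85.1/10) + 10^(79.0/10) = 4.722e+08.
Back to dB: 10·log₁₀ Σ = 86.7 dB.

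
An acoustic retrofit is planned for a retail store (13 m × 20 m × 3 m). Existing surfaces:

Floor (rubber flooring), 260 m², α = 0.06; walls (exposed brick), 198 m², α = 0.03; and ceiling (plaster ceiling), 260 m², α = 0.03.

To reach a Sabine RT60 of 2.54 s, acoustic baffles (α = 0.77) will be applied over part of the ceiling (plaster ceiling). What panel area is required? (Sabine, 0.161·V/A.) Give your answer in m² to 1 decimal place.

27.2

Summing Sᵢαᵢ: 15.600 + 5.940 + 7.800 → A₁ = 29.340 sabins.
V = 780 m³. Target absorption A₂ = 0.161 × 780 / 2.54 = 49.441 sabins.
Absorption to add: 49.441 − 29.340 = 20.101 sabins.
Each m² of panel replacing the ceiling (plaster ceiling) adds (0.77 − 0.03) = 0.74 sabins.
Area = ΔA/Δα = 20.101/0.74 = 27.2 m².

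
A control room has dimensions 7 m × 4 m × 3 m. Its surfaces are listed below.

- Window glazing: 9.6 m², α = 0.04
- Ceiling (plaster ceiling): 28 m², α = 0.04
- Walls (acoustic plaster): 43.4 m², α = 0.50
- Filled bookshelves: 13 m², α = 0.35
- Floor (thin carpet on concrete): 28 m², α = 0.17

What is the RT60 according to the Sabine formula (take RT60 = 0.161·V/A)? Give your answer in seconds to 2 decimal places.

Summing Sᵢαᵢ: 0.384 + 1.120 + 21.700 + 4.550 + 4.760 → A = 32.514 sabins.
V = 7·4·3 = 84 m³.
RT60 = 0.161 · V / A = 0.161 × 84 / 32.514 = 0.42 s.

0.42 sec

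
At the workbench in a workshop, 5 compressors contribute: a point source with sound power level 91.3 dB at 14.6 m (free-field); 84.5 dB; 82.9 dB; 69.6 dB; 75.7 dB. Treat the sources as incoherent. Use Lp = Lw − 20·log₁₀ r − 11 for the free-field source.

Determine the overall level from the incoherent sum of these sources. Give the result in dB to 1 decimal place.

87.2 dB

Source at 14.6 m: Lp = 91.3 − 20·log₁₀(14.6) − 11 = 57.0 dB.
Converting to relative power and adding: 10^(57.0/10) + 10^(84.5/10) + 10^(82.9/10) + 10^(69.6/10) + 10^(75.7/10) = 5.236e+08.
L_total = 10·log₁₀(5.236e+08) = 87.2 dB.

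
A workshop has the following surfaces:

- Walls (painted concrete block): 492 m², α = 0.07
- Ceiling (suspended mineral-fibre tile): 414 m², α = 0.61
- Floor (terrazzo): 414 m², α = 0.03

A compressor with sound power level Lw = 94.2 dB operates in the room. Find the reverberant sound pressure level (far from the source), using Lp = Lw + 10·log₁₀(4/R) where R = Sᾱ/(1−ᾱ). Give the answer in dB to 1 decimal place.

A = 299.400 sabins; S = 1320.0 m².
ᾱ = 0.2268, so room constant R = A/(1−ᾱ) = 387.222 m².
Lp = 94.2 + 10·log₁₀(4/387.222) = 94.2 + (-19.86) = 74.3 dB.

74.3 dB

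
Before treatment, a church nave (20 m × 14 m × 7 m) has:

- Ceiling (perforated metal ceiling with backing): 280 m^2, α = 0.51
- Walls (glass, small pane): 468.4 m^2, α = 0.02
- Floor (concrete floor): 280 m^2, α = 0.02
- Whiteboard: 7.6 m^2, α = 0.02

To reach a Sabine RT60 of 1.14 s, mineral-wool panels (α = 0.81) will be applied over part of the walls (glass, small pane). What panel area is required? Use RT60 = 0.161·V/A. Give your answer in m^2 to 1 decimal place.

150.5

Equivalent absorption area: A₁ = 280×0.51 + 468.4×0.02 + 280×0.02 + 7.6×0.02 = 157.920 m^2.
V = 1960 m³. Target absorption A₂ = 0.161 × 1960 / 1.14 = 276.807 sabins.
Absorption to add: 276.807 − 157.920 = 118.887 sabins.
Net gain per m^2: Δα = 0.81 − 0.02 = 0.79.
Area = ΔA/Δα = 118.887/0.79 = 150.5 m^2.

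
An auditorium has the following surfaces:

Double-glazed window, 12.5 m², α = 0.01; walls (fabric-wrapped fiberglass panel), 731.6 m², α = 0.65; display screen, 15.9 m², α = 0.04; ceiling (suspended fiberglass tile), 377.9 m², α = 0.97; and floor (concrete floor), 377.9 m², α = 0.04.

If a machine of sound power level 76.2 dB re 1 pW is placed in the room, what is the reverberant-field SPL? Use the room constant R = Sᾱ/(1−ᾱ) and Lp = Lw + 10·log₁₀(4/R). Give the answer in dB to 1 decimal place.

49.3 dB

A = 857.980 sabins; S = 1515.8 m².
ᾱ = 857.980/1515.8 = 0.5660; R = Sᾱ/(1−ᾱ) = 857.980/(1−0.5660) = 1976.912 m².
Lp = 76.2 + 10·log₁₀(4/1976.912) = 76.2 + (-26.94) = 49.3 dB.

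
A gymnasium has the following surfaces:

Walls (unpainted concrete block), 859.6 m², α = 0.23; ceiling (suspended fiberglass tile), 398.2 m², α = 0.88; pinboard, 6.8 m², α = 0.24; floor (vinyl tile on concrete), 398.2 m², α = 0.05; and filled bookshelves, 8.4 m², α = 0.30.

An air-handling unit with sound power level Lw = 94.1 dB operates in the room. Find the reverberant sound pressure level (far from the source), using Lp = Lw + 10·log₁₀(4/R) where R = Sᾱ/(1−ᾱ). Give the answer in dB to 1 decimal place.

A = 572.186 sabins; S = 1671.2 m².
ᾱ = 0.3424, so room constant R = A/(1−ᾱ) = 870.113 m².
Lp = 94.1 + 10·log₁₀(4/870.113) = 94.1 + (-23.38) = 70.7 dB.

70.7 dB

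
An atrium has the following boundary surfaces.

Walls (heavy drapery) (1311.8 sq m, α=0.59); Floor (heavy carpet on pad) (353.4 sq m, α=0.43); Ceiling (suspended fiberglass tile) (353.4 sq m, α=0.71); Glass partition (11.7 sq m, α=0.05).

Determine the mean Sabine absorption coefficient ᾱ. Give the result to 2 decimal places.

0.58

Total surface area S = 2030.3 sq m.
Weighted sum Σ Sα = 1177.423.
ᾱ = A/S = 0.58.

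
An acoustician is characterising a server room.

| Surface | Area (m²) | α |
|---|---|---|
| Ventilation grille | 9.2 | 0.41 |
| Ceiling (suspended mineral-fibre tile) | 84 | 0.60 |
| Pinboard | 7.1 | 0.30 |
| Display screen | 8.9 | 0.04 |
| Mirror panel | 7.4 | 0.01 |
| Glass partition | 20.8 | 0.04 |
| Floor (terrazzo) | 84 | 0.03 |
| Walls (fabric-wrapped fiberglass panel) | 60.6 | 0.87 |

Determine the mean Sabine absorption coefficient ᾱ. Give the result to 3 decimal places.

0.400

S = Σ Sᵢ = 9.2 + 84 + 7.1 + 8.9 + 7.4 + 20.8 + 84 + 60.6 = 282.0 m².
Σ(Sᵢαᵢ) = 9.2×0.41 + 84×0.60 + 7.1×0.30 + 8.9×0.04 + 7.4×0.01 + 20.8×0.04 + 84×0.03 + 60.6×0.87 = 112.806.
ᾱ = A/S = 0.400.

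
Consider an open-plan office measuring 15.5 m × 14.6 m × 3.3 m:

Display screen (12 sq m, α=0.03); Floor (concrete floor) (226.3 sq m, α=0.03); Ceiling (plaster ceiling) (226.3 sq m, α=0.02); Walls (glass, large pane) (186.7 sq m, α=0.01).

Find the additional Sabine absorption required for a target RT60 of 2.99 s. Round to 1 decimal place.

A₁ = Σ Sᵢαᵢ = 12*0.03 + 226.3*0.03 + 226.3*0.02 + 186.7*0.01 = 13.542 sabins.
Target A₂ = 0.161·746.79/2.99 = 40.212 sabins (V = 746.79 m³).
ΔA = A₂ − A₁ = 40.212 − 13.542 = 26.7 sabins.

26.7 sabins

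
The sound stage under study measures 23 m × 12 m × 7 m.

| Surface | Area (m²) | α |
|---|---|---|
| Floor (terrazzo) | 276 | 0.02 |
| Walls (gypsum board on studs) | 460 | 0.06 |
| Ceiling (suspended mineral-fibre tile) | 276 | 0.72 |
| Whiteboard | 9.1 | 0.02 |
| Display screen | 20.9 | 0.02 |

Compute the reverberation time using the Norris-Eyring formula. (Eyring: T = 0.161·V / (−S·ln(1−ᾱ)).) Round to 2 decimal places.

S = Σ Sᵢ = 1042.0 m².
Σ(Sᵢαᵢ) = 276×0.02 + 460×0.06 + 276×0.72 + 9.1×0.02 + 20.9×0.02 = 232.440.
Mean coefficient ᾱ = A/S = 0.2231.
Eyring denominator: −S ln(1−ᾱ) = 263.046.
V = 23 × 12 × 7 = 1932 m³.
T = 0.161·V/[−S·ln(1−ᾱ)] = 0.161·1932/263.046 = 1.18 s.

1.18 s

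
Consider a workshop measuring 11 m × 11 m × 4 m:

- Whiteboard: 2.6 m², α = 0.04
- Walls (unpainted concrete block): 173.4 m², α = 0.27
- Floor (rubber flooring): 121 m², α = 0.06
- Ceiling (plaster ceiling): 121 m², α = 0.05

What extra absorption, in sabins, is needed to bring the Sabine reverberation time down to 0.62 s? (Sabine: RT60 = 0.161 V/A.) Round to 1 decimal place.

65.5 sabins

Equivalent absorption area: A₁ = 2.6·0.04 + 173.4·0.27 + 121·0.06 + 121·0.05 = 60.232 m².
For T = 0.62 s, need A₂ = 0.161·V/T = 0.161·484/0.62 = 125.684 sabins.
ΔA = A₂ − A₁ = 125.684 − 60.232 = 65.5 sabins.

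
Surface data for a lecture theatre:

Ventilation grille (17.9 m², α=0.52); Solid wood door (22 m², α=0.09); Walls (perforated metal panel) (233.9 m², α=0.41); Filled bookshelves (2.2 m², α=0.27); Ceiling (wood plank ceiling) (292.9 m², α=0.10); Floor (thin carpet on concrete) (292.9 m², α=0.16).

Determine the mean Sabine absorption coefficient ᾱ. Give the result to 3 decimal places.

0.213

Total surface area S = 861.8 m².
A = 17.9·0.52 + 22·0.09 + 233.9·0.41 + 2.2·0.27 + 292.9·0.10 + 292.9·0.16 = 183.935 sabins.
ᾱ = 183.935 / 861.8 = 0.213.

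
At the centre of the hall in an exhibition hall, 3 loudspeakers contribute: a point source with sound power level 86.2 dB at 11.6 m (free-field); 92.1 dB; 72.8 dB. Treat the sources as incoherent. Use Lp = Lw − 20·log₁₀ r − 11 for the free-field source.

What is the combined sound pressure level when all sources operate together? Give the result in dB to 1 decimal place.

Source at 11.6 m: Lp = 86.2 − 20·log₁₀(11.6) − 11 = 53.9 dB.
Sum in the linear (power) domain: Σ 10^(Lᵢ/10) = 10^(53.9/10) + 10^(92.1/10) + 10^(72.8/10) = 1.641e+09.
Back to dB: 10·log₁₀ Σ = 92.2 dB.

92.2 dB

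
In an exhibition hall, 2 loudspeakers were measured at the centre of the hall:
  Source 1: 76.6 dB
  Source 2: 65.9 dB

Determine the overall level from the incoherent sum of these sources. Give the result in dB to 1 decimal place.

Σ 10^(Lᵢ/10) = 4.96e+07.
Back to dB: 10·log₁₀ Σ = 77.0 dB.

77.0 dB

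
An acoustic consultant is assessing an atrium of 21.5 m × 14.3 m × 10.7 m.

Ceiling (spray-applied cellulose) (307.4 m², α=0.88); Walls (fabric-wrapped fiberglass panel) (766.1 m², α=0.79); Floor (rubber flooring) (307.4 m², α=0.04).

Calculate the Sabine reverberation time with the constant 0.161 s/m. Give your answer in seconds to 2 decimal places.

Equivalent absorption area: A = 307.4·0.88 + 766.1·0.79 + 307.4·0.04 = 888.027 m².
Volume V = 21.5 × 14.3 × 10.7 = 3289.715 m³.
T = 0.161 V/A = 0.161·3289.715/888.027 = 0.60 s.

0.60 s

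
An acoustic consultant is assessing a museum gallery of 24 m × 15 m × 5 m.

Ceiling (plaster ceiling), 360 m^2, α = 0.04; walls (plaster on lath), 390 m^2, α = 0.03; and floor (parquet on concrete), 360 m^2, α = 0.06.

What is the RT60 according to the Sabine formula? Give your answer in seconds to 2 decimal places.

Equivalent absorption area: A = 360·0.04 + 390·0.03 + 360·0.06 = 47.700 m^2.
V = 24·15·5 = 1800 m³.
RT60 = 0.161 · V / A = 0.161 × 1800 / 47.700 = 6.08 s.

6.08 s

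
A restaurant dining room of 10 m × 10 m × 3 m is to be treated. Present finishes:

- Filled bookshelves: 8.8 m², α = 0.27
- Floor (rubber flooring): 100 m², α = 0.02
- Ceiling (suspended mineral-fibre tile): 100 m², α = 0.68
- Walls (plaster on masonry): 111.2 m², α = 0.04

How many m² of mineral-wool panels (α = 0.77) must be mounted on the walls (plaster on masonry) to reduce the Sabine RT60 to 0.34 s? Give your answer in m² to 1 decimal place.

Summing Sᵢαᵢ: 2.376 + 2.000 + 68.000 + 4.448 → A₁ = 76.824 sabins.
Required A₂ = 0.161·300/0.34 = 142.059 sabins.
ΔA needed = 142.059 − 76.824 = 65.235 sabins.
Net gain per m²: Δα = 0.77 − 0.04 = 0.73.
Area = ΔA/Δα = 65.235/0.73 = 89.4 m².

89.4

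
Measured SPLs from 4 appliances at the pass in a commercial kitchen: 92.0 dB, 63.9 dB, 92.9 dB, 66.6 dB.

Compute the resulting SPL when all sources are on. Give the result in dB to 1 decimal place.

95.5 dB

Σ 10^(Lᵢ/10) = 3.542e+09.
Combined level = 10 log₁₀(3.542e+09) = 95.5 dB.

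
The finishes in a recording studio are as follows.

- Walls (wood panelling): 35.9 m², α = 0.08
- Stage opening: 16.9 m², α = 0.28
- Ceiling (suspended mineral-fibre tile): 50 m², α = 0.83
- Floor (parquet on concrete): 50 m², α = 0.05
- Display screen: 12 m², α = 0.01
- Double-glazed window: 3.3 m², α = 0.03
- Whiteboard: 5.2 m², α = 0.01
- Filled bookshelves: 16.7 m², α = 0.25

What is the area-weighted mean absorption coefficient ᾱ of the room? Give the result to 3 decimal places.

Total surface area S = 190.0 m².
A = 35.9×0.08 + 16.9×0.28 + 50×0.83 + 50×0.05 + 12×0.01 + 3.3×0.03 + 5.2×0.01 + 16.7×0.25 = 56.050 sabins.
ᾱ = A/S = 0.295.

0.295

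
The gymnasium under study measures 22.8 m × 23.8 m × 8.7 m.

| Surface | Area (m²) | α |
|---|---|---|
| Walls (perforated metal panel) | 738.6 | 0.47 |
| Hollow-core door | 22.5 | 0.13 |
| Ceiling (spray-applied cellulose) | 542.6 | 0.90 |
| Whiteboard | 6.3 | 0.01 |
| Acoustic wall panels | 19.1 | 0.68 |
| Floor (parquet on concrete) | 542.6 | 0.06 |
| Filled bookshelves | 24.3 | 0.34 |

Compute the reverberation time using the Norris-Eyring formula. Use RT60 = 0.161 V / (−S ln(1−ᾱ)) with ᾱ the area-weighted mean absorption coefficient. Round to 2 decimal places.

S = Σ Sᵢ = 1896.0 m².
Absorption A = 738.6×0.47 + 22.5×0.13 + 542.6×0.90 + 6.3×0.01 + 19.1×0.68 + 542.6×0.06 + 24.3×0.34 = 892.276 sabins.
Mean coefficient ᾱ = A/S = 0.4706.
−S·ln(1−ᾱ) = −1896.0 × ln(1 − 0.4706) = 1205.877.
V = 22.8 × 23.8 × 8.7 = 4720.968 m³.
T = 0.161·V/[−S·ln(1−ᾱ)] = 0.161·4720.968/1205.877 = 0.63 s.

0.63 seconds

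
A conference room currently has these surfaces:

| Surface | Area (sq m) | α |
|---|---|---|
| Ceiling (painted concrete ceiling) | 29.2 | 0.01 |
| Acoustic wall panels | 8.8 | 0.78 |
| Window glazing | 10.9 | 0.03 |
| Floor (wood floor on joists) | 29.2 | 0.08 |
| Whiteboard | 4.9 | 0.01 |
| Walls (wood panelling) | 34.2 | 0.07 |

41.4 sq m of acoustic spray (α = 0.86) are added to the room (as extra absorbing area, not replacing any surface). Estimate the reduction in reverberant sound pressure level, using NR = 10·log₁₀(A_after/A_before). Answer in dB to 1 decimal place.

5.9 dB

Summing Sᵢαᵢ: 0.292 + 6.864 + 0.327 + 2.336 + 0.049 + 2.394 → A_before = 12.262 sabins.
Added absorption = 41.4 × 0.86 = 35.604 sabins.
A_after = 12.262 + 35.604 = 47.866 sabins.
NR = 10·log₁₀(47.866/12.262) = 5.9 dB.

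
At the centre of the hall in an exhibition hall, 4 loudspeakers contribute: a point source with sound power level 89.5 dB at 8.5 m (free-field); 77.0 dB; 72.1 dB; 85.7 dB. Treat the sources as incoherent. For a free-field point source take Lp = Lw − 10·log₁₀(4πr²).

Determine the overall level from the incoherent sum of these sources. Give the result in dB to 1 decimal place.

Source at 8.5 m: Lp = 89.5 − 10·log₁₀(4π·8.5²) = 89.5 − 10·log₁₀(907.920) = 59.9 dB.
Converting to relative power and adding: 10^(59.9/10) + 10^(77.0/10) + 10^(72.1/10) + 10^(85.7/10) = 4.388e+08.
Combined level = 10 log₁₀(4.388e+08) = 86.4 dB.

86.4 dB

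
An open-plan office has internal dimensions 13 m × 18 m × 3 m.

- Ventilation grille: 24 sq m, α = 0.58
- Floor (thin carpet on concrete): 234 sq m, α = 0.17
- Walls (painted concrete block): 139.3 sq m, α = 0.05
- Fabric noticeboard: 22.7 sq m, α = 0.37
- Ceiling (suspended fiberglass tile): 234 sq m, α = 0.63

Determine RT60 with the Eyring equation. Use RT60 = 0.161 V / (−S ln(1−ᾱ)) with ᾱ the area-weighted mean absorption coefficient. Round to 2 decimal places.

0.43 seconds

S = Σ Sᵢ = 654.0 sq m.
Absorption A = 24·0.58 + 234·0.17 + 139.3·0.05 + 22.7·0.37 + 234·0.63 = 216.484 sabins.
Mean coefficient ᾱ = A/S = 0.3310.
−S·ln(1−ᾱ) = −654.0 × ln(1 − 0.3310) = 262.889.
V = 13 × 18 × 3 = 702 m³.
RT60 = 0.161 × 702 / 262.889 = 0.43 s.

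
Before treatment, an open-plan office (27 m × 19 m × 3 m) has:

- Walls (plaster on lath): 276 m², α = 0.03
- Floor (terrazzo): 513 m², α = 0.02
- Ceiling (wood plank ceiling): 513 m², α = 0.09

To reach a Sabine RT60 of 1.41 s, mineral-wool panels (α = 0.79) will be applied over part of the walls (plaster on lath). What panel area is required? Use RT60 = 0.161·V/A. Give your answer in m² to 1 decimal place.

146.1

Equivalent absorption area: A₁ = 276·0.03 + 513·0.02 + 513·0.09 = 64.710 m².
V = 1539 m³. Target absorption A₂ = 0.161 × 1539 / 1.41 = 175.730 sabins.
ΔA needed = 175.730 − 64.710 = 111.020 sabins.
Net gain per m²: Δα = 0.79 − 0.03 = 0.76.
Panel area = 111.020 / 0.76 = 146.1 m².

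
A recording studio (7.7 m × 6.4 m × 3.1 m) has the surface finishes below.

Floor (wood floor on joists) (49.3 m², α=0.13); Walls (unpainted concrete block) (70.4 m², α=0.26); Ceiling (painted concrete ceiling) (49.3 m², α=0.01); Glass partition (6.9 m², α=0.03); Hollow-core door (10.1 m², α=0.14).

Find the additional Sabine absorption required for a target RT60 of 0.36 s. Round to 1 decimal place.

Summing Sᵢαᵢ: 6.409 + 18.304 + 0.493 + 0.207 + 1.414 → A₁ = 26.827 sabins.
V = 152.768 m³. Required absorption A₂ = 0.161 × 152.768 / 0.36 = 68.321 sabins.
Shortfall: 68.321 − 26.827 = 41.5 sabins.

41.5 sabins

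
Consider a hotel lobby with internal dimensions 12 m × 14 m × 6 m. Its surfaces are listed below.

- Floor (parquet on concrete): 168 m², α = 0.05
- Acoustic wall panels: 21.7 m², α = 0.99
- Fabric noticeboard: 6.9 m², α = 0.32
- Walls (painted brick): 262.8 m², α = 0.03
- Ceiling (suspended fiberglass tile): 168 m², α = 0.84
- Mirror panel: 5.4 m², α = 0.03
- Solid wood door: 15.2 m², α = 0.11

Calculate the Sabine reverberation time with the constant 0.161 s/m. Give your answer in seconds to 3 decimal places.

0.887 s

Equivalent absorption area: A = 168·0.05 + 21.7·0.99 + 6.9·0.32 + 262.8·0.03 + 168·0.84 + 5.4·0.03 + 15.2·0.11 = 182.929 m².
Volume V = 12 × 14 × 6 = 1008 m³.
Sabine: RT60 = 0.161 × 1008 / 182.929 = 0.887 s.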